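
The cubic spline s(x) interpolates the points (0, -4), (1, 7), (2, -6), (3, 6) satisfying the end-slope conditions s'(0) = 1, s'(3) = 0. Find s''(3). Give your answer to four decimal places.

-72.6667

Write M_i for s''(x_i). With h_i = 1, 1, 1 and divided differences Δ_i = 11, -13, 12, the continuity of s' gives the tridiagonal system
  1·M_0 + 4·M_1 + 1·M_2 = 6(Δ_1 - Δ_0) = -144
  1·M_1 + 4·M_2 + 1·M_3 = 6(Δ_2 - Δ_1) = 150
Clamped end conditions give two more equations: 2h_0·M_0 + h_0·M_1 = 6(Δ_0 - s'(0)) = 60 and h_2·M_2 + 2h_2·M_3 = 6(s'(3) - Δ_2) = -72.
Solving: M_0 = 196/3, M_1 = -212/3, M_2 = 220/3, M_3 = -218/3.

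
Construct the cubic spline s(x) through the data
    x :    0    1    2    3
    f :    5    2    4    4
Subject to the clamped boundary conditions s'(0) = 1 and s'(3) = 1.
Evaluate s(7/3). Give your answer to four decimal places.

Put m_i = s'' at the i-th knot. Here h = (1, 1, 1) and Δ = (-3, 2, 0), so the interior equations h_(i-1)·m_(i-1) + 2(h_(i-1)+h_i)·m_i + h_i·m_(i+1) = 6(Δ_i − Δ_(i-1)) read
  1·m_0 + 4·m_1 + 1·m_2 = 6(Δ_1 - Δ_0) = 30
  1·m_1 + 4·m_2 + 1·m_3 = 6(Δ_2 - Δ_1) = -12
Clamped end conditions give two more equations: 2h_0·m_0 + h_0·m_1 = 6(Δ_0 - s'(0)) = -24 and h_2·m_2 + 2h_2·m_3 = 6(s'(3) - Δ_2) = 6.
Hence m_0 = -96/5, m_1 = 72/5, m_2 = -42/5, m_3 = 36/5.
On [2, 3], s(x) = 4 + 8/5·(x - 2) - 21/5·(x - 2)² + 13/5·(x - 2)³.
With (x - 2) = 1/3: s(7/3) = 562/135.

4.1630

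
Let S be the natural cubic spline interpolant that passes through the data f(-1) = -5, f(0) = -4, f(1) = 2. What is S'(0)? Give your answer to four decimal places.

3.5000

Let M_i = S''(x_i). Step sizes h_i = 1, 1; slopes of the chords Δ_i = (y_(i+1) - y_i)/h_i = 1, 6.
  1·M_0 + 4·M_1 + 1·M_2 = 6(Δ_1 - Δ_0) = 30
Natural end conditions: M_0 = M_2 = 0.
Solving the tridiagonal system: M_0 = 0, M_1 = 15/2, M_2 = 0.
On [0, 1], S'(x) = b_1 + 2c_1·x + 3d_1·x² with b_1 = Δ_1 - h_1(2M_1 + M_2)/6 = 7/2, c_1 = M_1/2 = 15/4, d_1 = (M_2 - M_1)/(6h_1) = -5/4. So S'(0) = 7/2.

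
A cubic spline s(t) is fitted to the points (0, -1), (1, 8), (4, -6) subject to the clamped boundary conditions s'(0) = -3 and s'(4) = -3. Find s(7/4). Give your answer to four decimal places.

Put M_i = s'' at the i-th knot. Here h = (1, 3) and Δ = (9, -14/3), so the interior equations h_(i-1)·M_(i-1) + 2(h_(i-1)+h_i)·M_i + h_i·M_(i+1) = 6(Δ_i − Δ_(i-1)) read
  1·M_0 + 8·M_1 + 3·M_2 = 6(Δ_1 - Δ_0) = -82
Clamped end conditions give two more equations: 2h_0·M_0 + h_0·M_1 = 6(Δ_0 - s'(0)) = 72 and h_1·M_1 + 2h_1·M_2 = 6(s'(4) - Δ_1) = 10.
Solving the tridiagonal system: M_0 = 185/4, M_1 = -41/2, M_2 = 143/12.
On [1, 4], s(t) = 8 + 79/8·(t - 1) - 41/4·(t - 1)² + 389/216·(t - 1)³.
With (t - 1) = 3/4: s(7/4) = 5325/512.

10.4004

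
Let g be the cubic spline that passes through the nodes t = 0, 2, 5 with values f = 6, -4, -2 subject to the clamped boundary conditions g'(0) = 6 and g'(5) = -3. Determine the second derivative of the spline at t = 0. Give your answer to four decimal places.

-21.7000

With σ_i denoting the second derivative at x_i, h_i = 2, 3, and Δ_i = (y_(i+1) − y_i)/h_i = -5, 2/3:
  2·σ_0 + 10·σ_1 + 3·σ_2 = 6(Δ_1 - Δ_0) = 34
Clamped end conditions give two more equations: 2h_0·σ_0 + h_0·σ_1 = 6(Δ_0 - g'(0)) = -66 and h_1·σ_1 + 2h_1·σ_2 = 6(g'(5) - Δ_1) = -22.
Forward elimination and back-substitution give σ_0 = -217/10, σ_1 = 52/5, σ_2 = -133/15.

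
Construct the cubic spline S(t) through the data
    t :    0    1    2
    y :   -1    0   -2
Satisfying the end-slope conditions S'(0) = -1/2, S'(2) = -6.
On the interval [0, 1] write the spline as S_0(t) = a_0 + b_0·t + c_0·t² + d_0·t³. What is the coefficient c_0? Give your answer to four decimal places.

3.1250

Write σ_i for S''(x_i). With h_i = 1, 1 and divided differences Δ_i = 1, -2, the continuity of S' gives the tridiagonal system
  1·σ_0 + 4·σ_1 + 1·σ_2 = 6(Δ_1 - Δ_0) = -18
Clamped end conditions give two more equations: 2h_0·σ_0 + h_0·σ_1 = 6(Δ_0 - S'(0)) = 9 and h_1·σ_1 + 2h_1·σ_2 = 6(S'(2) - Δ_1) = -24.
Solving the tridiagonal system: σ_0 = 25/4, σ_1 = -7/2, σ_2 = -41/4.
On [0, 1], with S_0(t) = a_0 + b_0·t + c_0·t² + d_0·t³: c_0 = σ_0/2 = 25/8, d_0 = (σ_1 - σ_0)/(6h_0) = -13/8, b_0 = Δ_0 - h_0(2σ_0 + σ_1)/6 = -1/2.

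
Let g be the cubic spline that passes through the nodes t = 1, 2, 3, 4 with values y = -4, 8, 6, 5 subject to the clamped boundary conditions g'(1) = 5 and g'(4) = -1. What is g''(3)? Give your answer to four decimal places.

Let M_i = g''(x_i). Step sizes h_i = 1, 1, 1; slopes of the chords Δ_i = (y_(i+1) - y_i)/h_i = 12, -2, -1.
  1·M_0 + 4·M_1 + 1·M_2 = 6(Δ_1 - Δ_0) = -84
  1·M_1 + 4·M_2 + 1·M_3 = 6(Δ_2 - Δ_1) = 6
Clamped end conditions give two more equations: 2h_0·M_0 + h_0·M_1 = 6(Δ_0 - g'(1)) = 42 and h_2·M_2 + 2h_2·M_3 = 6(g'(4) - Δ_2) = 0.
Solving: M_0 = 188/5, M_1 = -166/5, M_2 = 56/5, M_3 = -28/5.

11.2000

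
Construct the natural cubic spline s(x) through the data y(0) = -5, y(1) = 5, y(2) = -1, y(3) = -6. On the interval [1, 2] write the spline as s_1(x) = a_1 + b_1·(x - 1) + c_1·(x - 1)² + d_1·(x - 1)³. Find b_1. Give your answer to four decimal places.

1.3333

Write M_i for s''(x_i). With h_i = 1, 1, 1 and divided differences Δ_i = 10, -6, -5, the continuity of s' gives the tridiagonal system
  1·M_0 + 4·M_1 + 1·M_2 = 6(Δ_1 - Δ_0) = -96
  1·M_1 + 4·M_2 + 1·M_3 = 6(Δ_2 - Δ_1) = 6
Natural end conditions: M_0 = M_3 = 0.
Forward elimination and back-substitution give M_0 = 0, M_1 = -26, M_2 = 8, M_3 = 0.
On [1, 2], with s_1(x) = a_1 + b_1·(x - 1) + c_1·(x - 1)² + d_1·(x - 1)³: c_1 = M_1/2 = -13, d_1 = (M_2 - M_1)/(6h_1) = 17/3, b_1 = Δ_1 - h_1(2M_1 + M_2)/6 = 4/3.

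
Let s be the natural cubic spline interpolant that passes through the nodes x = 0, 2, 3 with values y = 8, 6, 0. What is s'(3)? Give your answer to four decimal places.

-6.8333

Put M_i = s'' at the i-th knot. Here h = (2, 1) and Δ = (-1, -6), so the interior equations h_(i-1)·M_(i-1) + 2(h_(i-1)+h_i)·M_i + h_i·M_(i+1) = 6(Δ_i − Δ_(i-1)) read
  2·M_0 + 6·M_1 + 1·M_2 = 6(Δ_1 - Δ_0) = -30
Natural end conditions: M_0 = M_2 = 0.
Hence M_0 = 0, M_1 = -5, M_2 = 0.
On [2, 3], s'(x) = b_1 + 2c_1·(x - 2) + 3d_1·(x - 2)² with b_1 = Δ_1 - h_1(2M_1 + M_2)/6 = -13/3, c_1 = M_1/2 = -5/2, d_1 = (M_2 - M_1)/(6h_1) = 5/6. So s'(3) = -41/6.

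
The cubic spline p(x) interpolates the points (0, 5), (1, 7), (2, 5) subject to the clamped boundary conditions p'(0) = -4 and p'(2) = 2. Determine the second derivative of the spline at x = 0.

27

With M_i denoting the second derivative at x_i, h_i = 1, 1, and Δ_i = (y_(i+1) − y_i)/h_i = 2, -2:
  1·M_0 + 4·M_1 + 1·M_2 = 6(Δ_1 - Δ_0) = -24
Clamped end conditions give two more equations: 2h_0·M_0 + h_0·M_1 = 6(Δ_0 - p'(0)) = 36 and h_1·M_1 + 2h_1·M_2 = 6(p'(2) - Δ_1) = 24.
Forward elimination and back-substitution give M_0 = 27, M_1 = -18, M_2 = 21.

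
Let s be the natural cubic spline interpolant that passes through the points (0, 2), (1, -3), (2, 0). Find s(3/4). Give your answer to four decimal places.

-2.4063

Write M_i for s''(x_i). With h_i = 1, 1 and divided differences Δ_i = -5, 3, the continuity of s' gives the tridiagonal system
  1·M_0 + 4·M_1 + 1·M_2 = 6(Δ_1 - Δ_0) = 48
Natural end conditions: M_0 = M_2 = 0.
Solving the tridiagonal system: M_0 = 0, M_1 = 12, M_2 = 0.
On [0, 1], s(x) = 2 - 7·x + 0·x² + 2·x³.
With x = 3/4: s(3/4) = -77/32.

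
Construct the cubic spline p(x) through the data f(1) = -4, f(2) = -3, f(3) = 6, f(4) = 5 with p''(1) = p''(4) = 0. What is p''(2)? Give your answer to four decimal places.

With M_i denoting the second derivative at x_i, h_i = 1, 1, 1, and Δ_i = (y_(i+1) − y_i)/h_i = 1, 9, -1:
  1·M_0 + 4·M_1 + 1·M_2 = 6(Δ_1 - Δ_0) = 48
  1·M_1 + 4·M_2 + 1·M_3 = 6(Δ_2 - Δ_1) = -60
Natural end conditions: M_0 = M_3 = 0.
Solving the tridiagonal system: M_0 = 0, M_1 = 84/5, M_2 = -96/5, M_3 = 0.

16.8000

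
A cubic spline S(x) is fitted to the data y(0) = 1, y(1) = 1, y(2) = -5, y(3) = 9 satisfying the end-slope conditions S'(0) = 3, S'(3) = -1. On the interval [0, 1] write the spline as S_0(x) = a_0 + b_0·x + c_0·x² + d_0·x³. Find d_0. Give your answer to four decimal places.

Let M_i = S''(x_i). Step sizes h_i = 1, 1, 1; slopes of the chords Δ_i = (y_(i+1) - y_i)/h_i = 0, -6, 14.
  1·M_0 + 4·M_1 + 1·M_2 = 6(Δ_1 - Δ_0) = -36
  1·M_1 + 4·M_2 + 1·M_3 = 6(Δ_2 - Δ_1) = 120
Clamped end conditions give two more equations: 2h_0·M_0 + h_0·M_1 = 6(Δ_0 - S'(0)) = -18 and h_2·M_2 + 2h_2·M_3 = 6(S'(3) - Δ_2) = -90.
Hence M_0 = 38/15, M_1 = -346/15, M_2 = 806/15, M_3 = -1078/15.
On [0, 1], with S_0(x) = a_0 + b_0·x + c_0·x² + d_0·x³: c_0 = M_0/2 = 19/15, d_0 = (M_1 - M_0)/(6h_0) = -64/15, b_0 = Δ_0 - h_0(2M_0 + M_1)/6 = 3.

-4.2667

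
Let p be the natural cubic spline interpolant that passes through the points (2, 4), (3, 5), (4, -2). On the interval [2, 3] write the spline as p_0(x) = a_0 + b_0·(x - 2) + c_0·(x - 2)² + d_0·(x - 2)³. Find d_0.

-2

Write M_i for p''(x_i). With h_i = 1, 1 and divided differences Δ_i = 1, -7, the continuity of p' gives the tridiagonal system
  1·M_0 + 4·M_1 + 1·M_2 = 6(Δ_1 - Δ_0) = -48
Natural end conditions: M_0 = M_2 = 0.
Hence M_0 = 0, M_1 = -12, M_2 = 0.
On [2, 3], with p_0(x) = a_0 + b_0·(x - 2) + c_0·(x - 2)² + d_0·(x - 2)³: c_0 = M_0/2 = 0, d_0 = (M_1 - M_0)/(6h_0) = -2, b_0 = Δ_0 - h_0(2M_0 + M_1)/6 = 3.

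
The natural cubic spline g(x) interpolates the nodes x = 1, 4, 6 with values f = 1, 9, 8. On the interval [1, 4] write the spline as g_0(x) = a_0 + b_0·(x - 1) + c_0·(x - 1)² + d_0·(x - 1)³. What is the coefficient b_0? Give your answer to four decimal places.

With m_i denoting the second derivative at x_i, h_i = 3, 2, and Δ_i = (y_(i+1) − y_i)/h_i = 8/3, -1/2:
  3·m_0 + 10·m_1 + 2·m_2 = 6(Δ_1 - Δ_0) = -19
Natural end conditions: m_0 = m_2 = 0.
Hence m_0 = 0, m_1 = -19/10, m_2 = 0.
On [1, 4], with g_0(x) = a_0 + b_0·(x - 1) + c_0·(x - 1)² + d_0·(x - 1)³: c_0 = m_0/2 = 0, d_0 = (m_1 - m_0)/(6h_0) = -19/180, b_0 = Δ_0 - h_0(2m_0 + m_1)/6 = 217/60.

3.6167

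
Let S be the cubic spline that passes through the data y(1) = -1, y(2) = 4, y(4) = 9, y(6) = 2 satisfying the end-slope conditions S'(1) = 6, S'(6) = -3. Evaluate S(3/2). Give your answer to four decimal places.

Write M_i for S''(x_i). With h_i = 1, 2, 2 and divided differences Δ_i = 5, 5/2, -7/2, the continuity of S' gives the tridiagonal system
  1·M_0 + 6·M_1 + 2·M_2 = 6(Δ_1 - Δ_0) = -15
  2·M_1 + 8·M_2 + 2·M_3 = 6(Δ_2 - Δ_1) = -36
Clamped end conditions give two more equations: 2h_0·M_0 + h_0·M_1 = 6(Δ_0 - S'(1)) = -6 and h_2·M_2 + 2h_2·M_3 = 6(S'(6) - Δ_2) = 3.
Forward elimination and back-substitution give M_0 = -66/23, M_1 = -6/23, M_2 = -243/46, M_3 = 78/23.
On [1, 2], S(x) = -1 + 6·(x - 1) - 33/23·(x - 1)² + 10/23·(x - 1)³.
With (x - 1) = 1/2: S(3/2) = 39/23.

1.6957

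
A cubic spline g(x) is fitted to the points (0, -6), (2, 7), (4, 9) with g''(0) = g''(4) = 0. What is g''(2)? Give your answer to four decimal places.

-4.1250

Put m_i = g'' at the i-th knot. Here h = (2, 2) and Δ = (13/2, 1), so the interior equations h_(i-1)·m_(i-1) + 2(h_(i-1)+h_i)·m_i + h_i·m_(i+1) = 6(Δ_i − Δ_(i-1)) read
  2·m_0 + 8·m_1 + 2·m_2 = 6(Δ_1 - Δ_0) = -33
Natural end conditions: m_0 = m_2 = 0.
Solving: m_0 = 0, m_1 = -33/8, m_2 = 0.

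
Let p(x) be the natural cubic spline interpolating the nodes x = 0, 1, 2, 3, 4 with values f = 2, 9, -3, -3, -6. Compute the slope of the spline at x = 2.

Put M_i = p'' at the i-th knot. Here h = (1, 1, 1, 1) and Δ = (7, -12, 0, -3), so the interior equations h_(i-1)·M_(i-1) + 2(h_(i-1)+h_i)·M_i + h_i·M_(i+1) = 6(Δ_i − Δ_(i-1)) read
  1·M_0 + 4·M_1 + 1·M_2 = 6(Δ_1 - Δ_0) = -114
  1·M_1 + 4·M_2 + 1·M_3 = 6(Δ_2 - Δ_1) = 72
  1·M_2 + 4·M_3 + 1·M_4 = 6(Δ_3 - Δ_2) = -18
Natural end conditions: M_0 = M_4 = 0.
Forward elimination and back-substitution give M_0 = 0, M_1 = -36, M_2 = 30, M_3 = -12, M_4 = 0.
On [2, 3], p'(x) = b_2 + 2c_2·(x - 2) + 3d_2·(x - 2)² with b_2 = Δ_2 - h_2(2M_2 + M_3)/6 = -8, c_2 = M_2/2 = 15, d_2 = (M_3 - M_2)/(6h_2) = -7. So p'(2) = -8.

-8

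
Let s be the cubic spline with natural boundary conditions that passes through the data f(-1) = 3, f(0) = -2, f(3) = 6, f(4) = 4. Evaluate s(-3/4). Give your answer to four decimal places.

Write σ_i for s''(x_i). With h_i = 1, 3, 1 and divided differences Δ_i = -5, 8/3, -2, the continuity of s' gives the tridiagonal system
  1·σ_0 + 8·σ_1 + 3·σ_2 = 6(Δ_1 - Δ_0) = 46
  3·σ_1 + 8·σ_2 + 1·σ_3 = 6(Δ_2 - Δ_1) = -28
Natural end conditions: σ_0 = σ_3 = 0.
Hence σ_0 = 0, σ_1 = 452/55, σ_2 = -362/55, σ_3 = 0.
On [-1, 0], s(x) = 3 - 1051/165·(x + 1) + 0·(x + 1)² + 226/165·(x + 1)³.
With (x + 1) = 1/4: s(-3/4) = 503/352.

1.4290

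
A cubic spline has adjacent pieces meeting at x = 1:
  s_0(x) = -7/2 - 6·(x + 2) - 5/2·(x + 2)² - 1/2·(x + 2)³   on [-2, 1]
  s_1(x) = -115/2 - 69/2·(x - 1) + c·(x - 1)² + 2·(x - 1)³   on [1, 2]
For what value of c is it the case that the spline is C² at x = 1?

s_0''(x) = -5 - 3·(x + 2), so s_0''(1) = -14. On the right, s_1''(1) = 2c, so c = -7.

-7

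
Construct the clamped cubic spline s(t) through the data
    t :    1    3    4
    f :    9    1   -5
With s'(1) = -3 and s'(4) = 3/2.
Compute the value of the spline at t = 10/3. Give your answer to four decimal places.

-1.8519

Let σ_i = s''(x_i). Step sizes h_i = 2, 1; slopes of the chords Δ_i = (y_(i+1) - y_i)/h_i = -4, -6.
  2·σ_0 + 6·σ_1 + 1·σ_2 = 6(Δ_1 - Δ_0) = -12
Clamped end conditions give two more equations: 2h_0·σ_0 + h_0·σ_1 = 6(Δ_0 - s'(1)) = -6 and h_1·σ_1 + 2h_1·σ_2 = 6(s'(4) - Δ_1) = 45.
Solving the tridiagonal system: σ_0 = 2, σ_1 = -7, σ_2 = 26.
On [3, 4], s(t) = 1 - 8·(t - 3) - 7/2·(t - 3)² + 11/2·(t - 3)³.
With (t - 3) = 1/3: s(10/3) = -50/27.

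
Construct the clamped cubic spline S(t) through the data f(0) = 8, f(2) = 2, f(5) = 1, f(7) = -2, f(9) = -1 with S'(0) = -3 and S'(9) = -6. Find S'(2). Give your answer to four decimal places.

With σ_i denoting the second derivative at x_i, h_i = 2, 3, 2, 2, and Δ_i = (y_(i+1) − y_i)/h_i = -3, -1/3, -3/2, 1/2:
  2·σ_0 + 10·σ_1 + 3·σ_2 = 6(Δ_1 - Δ_0) = 16
  3·σ_1 + 10·σ_2 + 2·σ_3 = 6(Δ_2 - Δ_1) = -7
  2·σ_2 + 8·σ_3 + 2·σ_4 = 6(Δ_3 - Δ_2) = 12
Clamped end conditions give two more equations: 2h_0·σ_0 + h_0·σ_1 = 6(Δ_0 - S'(0)) = 0 and h_3·σ_3 + 2h_3·σ_4 = 6(S'(9) - Δ_3) = -39.
Solving: σ_0 = -232/177, σ_1 = 464/177, σ_2 = -448/177, σ_3 = 1849/354, σ_4 = -2188/177.
On [2, 5], S'(t) = b_1 + 2c_1·(t - 2) + 3d_1·(t - 2)² with b_1 = Δ_1 - h_1(2σ_1 + σ_2)/6 = -299/177, c_1 = σ_1/2 = 232/177, d_1 = (σ_2 - σ_1)/(6h_1) = -152/531. So S'(2) = -299/177.

-1.6893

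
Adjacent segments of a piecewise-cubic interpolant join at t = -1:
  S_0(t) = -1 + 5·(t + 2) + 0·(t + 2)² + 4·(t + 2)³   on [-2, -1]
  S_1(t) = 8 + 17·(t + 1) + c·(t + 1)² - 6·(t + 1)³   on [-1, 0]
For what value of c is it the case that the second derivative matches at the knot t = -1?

12

S_0''(t) = 0 + 24·(t + 2), so S_0''(-1) = 24. On the right, S_1''(-1) = 2c, so c = 12.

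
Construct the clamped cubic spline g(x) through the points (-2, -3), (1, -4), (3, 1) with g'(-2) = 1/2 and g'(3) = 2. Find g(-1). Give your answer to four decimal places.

With σ_i denoting the second derivative at x_i, h_i = 3, 2, and Δ_i = (y_(i+1) − y_i)/h_i = -1/3, 5/2:
  3·σ_0 + 10·σ_1 + 2·σ_2 = 6(Δ_1 - Δ_0) = 17
Clamped end conditions give two more equations: 2h_0·σ_0 + h_0·σ_1 = 6(Δ_0 - g'(-2)) = -5 and h_1·σ_1 + 2h_1·σ_2 = 6(g'(3) - Δ_1) = -3.
Solving the tridiagonal system: σ_0 = -67/30, σ_1 = 14/5, σ_2 = -43/20.
On [-2, 1], g(x) = -3 + 1/2·(x + 2) - 67/60·(x + 2)² + 151/540·(x + 2)³.
With (x + 2) = 1: g(-1) = -901/270.

-3.3370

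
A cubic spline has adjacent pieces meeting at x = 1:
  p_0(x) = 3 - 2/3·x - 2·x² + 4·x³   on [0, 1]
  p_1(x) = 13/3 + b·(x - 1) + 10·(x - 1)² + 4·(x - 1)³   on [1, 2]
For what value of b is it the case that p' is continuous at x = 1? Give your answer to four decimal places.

p_0'(x) = -2/3 - 4·x + 12·x², so p_0'(1) = 22/3. On the right, p_1'(1) = b, so b = 22/3.

7.3333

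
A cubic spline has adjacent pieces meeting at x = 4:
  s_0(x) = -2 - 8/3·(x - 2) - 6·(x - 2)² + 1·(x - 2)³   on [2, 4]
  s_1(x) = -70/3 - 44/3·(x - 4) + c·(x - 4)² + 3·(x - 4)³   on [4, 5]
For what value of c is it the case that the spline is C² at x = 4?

0

s_0''(x) = -12 + 6·(x - 2), so s_0''(4) = 0. On the right, s_1''(4) = 2c, so c = 0.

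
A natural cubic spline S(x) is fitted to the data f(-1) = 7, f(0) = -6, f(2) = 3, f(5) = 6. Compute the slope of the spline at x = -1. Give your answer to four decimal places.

-16.2500

With m_i denoting the second derivative at x_i, h_i = 1, 2, 3, and Δ_i = (y_(i+1) − y_i)/h_i = -13, 9/2, 1:
  1·m_0 + 6·m_1 + 2·m_2 = 6(Δ_1 - Δ_0) = 105
  2·m_1 + 10·m_2 + 3·m_3 = 6(Δ_2 - Δ_1) = -21
Natural end conditions: m_0 = m_3 = 0.
Hence m_0 = 0, m_1 = 39/2, m_2 = -6, m_3 = 0.
On [-1, 0], S'(x) = b_0 + 2c_0·(x + 1) + 3d_0·(x + 1)² with b_0 = Δ_0 - h_0(2m_0 + m_1)/6 = -65/4, c_0 = m_0/2 = 0, d_0 = (m_1 - m_0)/(6h_0) = 13/4. So S'(-1) = -65/4.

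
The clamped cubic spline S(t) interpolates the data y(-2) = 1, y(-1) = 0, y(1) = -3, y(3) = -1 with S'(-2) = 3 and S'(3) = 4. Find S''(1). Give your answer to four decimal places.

0.4348

Let M_i = S''(x_i). Step sizes h_i = 1, 2, 2; slopes of the chords Δ_i = (y_(i+1) - y_i)/h_i = -1, -3/2, 1.
  1·M_0 + 6·M_1 + 2·M_2 = 6(Δ_1 - Δ_0) = -3
  2·M_1 + 8·M_2 + 2·M_3 = 6(Δ_2 - Δ_1) = 15
Clamped end conditions give two more equations: 2h_0·M_0 + h_0·M_1 = 6(Δ_0 - S'(-2)) = -24 and h_2·M_2 + 2h_2·M_3 = 6(S'(3) - Δ_2) = 18.
Hence M_0 = -293/23, M_1 = 34/23, M_2 = 10/23, M_3 = 197/46.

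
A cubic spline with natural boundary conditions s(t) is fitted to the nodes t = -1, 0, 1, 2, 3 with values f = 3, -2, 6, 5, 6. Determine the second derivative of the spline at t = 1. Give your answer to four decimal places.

Put σ_i = s'' at the i-th knot. Here h = (1, 1, 1, 1) and Δ = (-5, 8, -1, 1), so the interior equations h_(i-1)·σ_(i-1) + 2(h_(i-1)+h_i)·σ_i + h_i·σ_(i+1) = 6(Δ_i − Δ_(i-1)) read
  1·σ_0 + 4·σ_1 + 1·σ_2 = 6(Δ_1 - Δ_0) = 78
  1·σ_1 + 4·σ_2 + 1·σ_3 = 6(Δ_2 - Δ_1) = -54
  1·σ_2 + 4·σ_3 + 1·σ_4 = 6(Δ_3 - Δ_2) = 12
Natural end conditions: σ_0 = σ_4 = 0.
Forward elimination and back-substitution give σ_0 = 0, σ_1 = 699/28, σ_2 = -153/7, σ_3 = 237/28, σ_4 = 0.

-21.8571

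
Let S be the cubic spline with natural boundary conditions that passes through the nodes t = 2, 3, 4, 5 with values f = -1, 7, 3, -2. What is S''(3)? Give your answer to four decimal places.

-18.8000

Let σ_i = S''(x_i). Step sizes h_i = 1, 1, 1; slopes of the chords Δ_i = (y_(i+1) - y_i)/h_i = 8, -4, -5.
  1·σ_0 + 4·σ_1 + 1·σ_2 = 6(Δ_1 - Δ_0) = -72
  1·σ_1 + 4·σ_2 + 1·σ_3 = 6(Δ_2 - Δ_1) = -6
Natural end conditions: σ_0 = σ_3 = 0.
Forward elimination and back-substitution give σ_0 = 0, σ_1 = -94/5, σ_2 = 16/5, σ_3 = 0.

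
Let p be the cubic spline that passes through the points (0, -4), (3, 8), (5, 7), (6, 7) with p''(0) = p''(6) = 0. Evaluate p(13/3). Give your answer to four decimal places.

With M_i denoting the second derivative at x_i, h_i = 3, 2, 1, and Δ_i = (y_(i+1) − y_i)/h_i = 4, -1/2, 0:
  3·M_0 + 10·M_1 + 2·M_2 = 6(Δ_1 - Δ_0) = -27
  2·M_1 + 6·M_2 + 1·M_3 = 6(Δ_2 - Δ_1) = 3
Natural end conditions: M_0 = M_3 = 0.
Solving: M_0 = 0, M_1 = -3, M_2 = 3/2, M_3 = 0.
On [3, 5], p(t) = 8 + 1·(t - 3) - 3/2·(t - 3)² + 3/8·(t - 3)³.
With (t - 3) = 4/3: p(13/3) = 68/9.

7.5556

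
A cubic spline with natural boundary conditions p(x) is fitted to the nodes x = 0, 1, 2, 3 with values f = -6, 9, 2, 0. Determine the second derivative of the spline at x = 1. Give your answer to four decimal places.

-37.2000

With m_i denoting the second derivative at x_i, h_i = 1, 1, 1, and Δ_i = (y_(i+1) − y_i)/h_i = 15, -7, -2:
  1·m_0 + 4·m_1 + 1·m_2 = 6(Δ_1 - Δ_0) = -132
  1·m_1 + 4·m_2 + 1·m_3 = 6(Δ_2 - Δ_1) = 30
Natural end conditions: m_0 = m_3 = 0.
Solving the tridiagonal system: m_0 = 0, m_1 = -186/5, m_2 = 84/5, m_3 = 0.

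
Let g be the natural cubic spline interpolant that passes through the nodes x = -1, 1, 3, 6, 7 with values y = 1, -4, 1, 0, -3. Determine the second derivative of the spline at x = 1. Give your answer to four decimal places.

4.3022

Put M_i = g'' at the i-th knot. Here h = (2, 2, 3, 1) and Δ = (-5/2, 5/2, -1/3, -3), so the interior equations h_(i-1)·M_(i-1) + 2(h_(i-1)+h_i)·M_i + h_i·M_(i+1) = 6(Δ_i − Δ_(i-1)) read
  2·M_0 + 8·M_1 + 2·M_2 = 6(Δ_1 - Δ_0) = 30
  2·M_1 + 10·M_2 + 3·M_3 = 6(Δ_2 - Δ_1) = -17
  3·M_2 + 8·M_3 + 1·M_4 = 6(Δ_3 - Δ_2) = -16
Natural end conditions: M_0 = M_4 = 0.
Hence M_0 = 0, M_1 = 1153/268, M_2 = -148/67, M_3 = -157/134, M_4 = 0.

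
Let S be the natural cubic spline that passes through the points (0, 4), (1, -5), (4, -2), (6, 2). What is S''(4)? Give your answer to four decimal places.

Let m_i = S''(x_i). Step sizes h_i = 1, 3, 2; slopes of the chords Δ_i = (y_(i+1) - y_i)/h_i = -9, 1, 2.
  1·m_0 + 8·m_1 + 3·m_2 = 6(Δ_1 - Δ_0) = 60
  3·m_1 + 10·m_2 + 2·m_3 = 6(Δ_2 - Δ_1) = 6
Natural end conditions: m_0 = m_3 = 0.
Forward elimination and back-substitution give m_0 = 0, m_1 = 582/71, m_2 = -132/71, m_3 = 0.

-1.8592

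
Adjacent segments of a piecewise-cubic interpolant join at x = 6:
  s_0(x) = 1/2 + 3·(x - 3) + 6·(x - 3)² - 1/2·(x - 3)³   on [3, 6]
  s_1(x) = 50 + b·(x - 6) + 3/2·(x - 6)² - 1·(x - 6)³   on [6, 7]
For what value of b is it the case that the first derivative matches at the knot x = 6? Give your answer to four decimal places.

25.5000

s_0'(x) = 3 + 12·(x - 3) - 3/2·(x - 3)², so s_0'(6) = 51/2. On the right, s_1'(6) = b, so b = 51/2.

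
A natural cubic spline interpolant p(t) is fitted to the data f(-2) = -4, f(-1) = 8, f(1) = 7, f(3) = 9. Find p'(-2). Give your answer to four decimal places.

Let m_i = p''(x_i). Step sizes h_i = 1, 2, 2; slopes of the chords Δ_i = (y_(i+1) - y_i)/h_i = 12, -1/2, 1.
  1·m_0 + 6·m_1 + 2·m_2 = 6(Δ_1 - Δ_0) = -75
  2·m_1 + 8·m_2 + 2·m_3 = 6(Δ_2 - Δ_1) = 9
Natural end conditions: m_0 = m_3 = 0.
Solving: m_0 = 0, m_1 = -309/22, m_2 = 51/11, m_3 = 0.
On [-2, -1], p'(t) = b_0 + 2c_0·(t + 2) + 3d_0·(t + 2)² with b_0 = Δ_0 - h_0(2m_0 + m_1)/6 = 631/44, c_0 = m_0/2 = 0, d_0 = (m_1 - m_0)/(6h_0) = -103/44. So p'(-2) = 631/44.

14.3409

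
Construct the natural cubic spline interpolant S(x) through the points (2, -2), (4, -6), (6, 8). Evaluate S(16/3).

With M_i denoting the second derivative at x_i, h_i = 2, 2, and Δ_i = (y_(i+1) − y_i)/h_i = -2, 7:
  2·M_0 + 8·M_1 + 2·M_2 = 6(Δ_1 - Δ_0) = 54
Natural end conditions: M_0 = M_2 = 0.
Hence M_0 = 0, M_1 = 27/4, M_2 = 0.
On [4, 6], S(x) = -6 + 5/2·(x - 4) + 27/8·(x - 4)² - 9/16·(x - 4)³.
With (x - 4) = 4/3: S(16/3) = 2.

2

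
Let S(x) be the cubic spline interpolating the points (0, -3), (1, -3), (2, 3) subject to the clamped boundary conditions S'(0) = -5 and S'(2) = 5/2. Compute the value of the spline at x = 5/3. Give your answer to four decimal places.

1.4537

Put m_i = S'' at the i-th knot. Here h = (1, 1) and Δ = (0, 6), so the interior equations h_(i-1)·m_(i-1) + 2(h_(i-1)+h_i)·m_i + h_i·m_(i+1) = 6(Δ_i − Δ_(i-1)) read
  1·m_0 + 4·m_1 + 1·m_2 = 6(Δ_1 - Δ_0) = 36
Clamped end conditions give two more equations: 2h_0·m_0 + h_0·m_1 = 6(Δ_0 - S'(0)) = 30 and h_1·m_1 + 2h_1·m_2 = 6(S'(2) - Δ_1) = -21.
Solving: m_0 = 39/4, m_1 = 21/2, m_2 = -63/4.
On [1, 2], S(x) = -3 + 41/8·(x - 1) + 21/4·(x - 1)² - 35/8·(x - 1)³.
With (x - 1) = 2/3: S(5/3) = 157/108.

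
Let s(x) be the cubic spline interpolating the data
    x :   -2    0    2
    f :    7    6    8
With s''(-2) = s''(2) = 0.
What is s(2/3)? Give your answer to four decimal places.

6.3889

Let M_i = s''(x_i). Step sizes h_i = 2, 2; slopes of the chords Δ_i = (y_(i+1) - y_i)/h_i = -1/2, 1.
  2·M_0 + 8·M_1 + 2·M_2 = 6(Δ_1 - Δ_0) = 9
Natural end conditions: M_0 = M_2 = 0.
Solving the tridiagonal system: M_0 = 0, M_1 = 9/8, M_2 = 0.
On [0, 2], s(x) = 6 + 1/4·x + 9/16·x² - 3/32·x³.
With x = 2/3: s(2/3) = 115/18.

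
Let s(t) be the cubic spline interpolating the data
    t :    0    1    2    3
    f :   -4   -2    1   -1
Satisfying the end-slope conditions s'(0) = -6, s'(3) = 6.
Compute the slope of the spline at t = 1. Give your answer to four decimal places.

5.8000

Put m_i = s'' at the i-th knot. Here h = (1, 1, 1) and Δ = (2, 3, -2), so the interior equations h_(i-1)·m_(i-1) + 2(h_(i-1)+h_i)·m_i + h_i·m_(i+1) = 6(Δ_i − Δ_(i-1)) read
  1·m_0 + 4·m_1 + 1·m_2 = 6(Δ_1 - Δ_0) = 6
  1·m_1 + 4·m_2 + 1·m_3 = 6(Δ_2 - Δ_1) = -30
Clamped end conditions give two more equations: 2h_0·m_0 + h_0·m_1 = 6(Δ_0 - s'(0)) = 48 and h_2·m_2 + 2h_2·m_3 = 6(s'(3) - Δ_2) = 48.
Solving the tridiagonal system: m_0 = 122/5, m_1 = -4/5, m_2 = -76/5, m_3 = 158/5.
On [1, 2], s'(t) = b_1 + 2c_1·(t - 1) + 3d_1·(t - 1)² with b_1 = Δ_1 - h_1(2m_1 + m_2)/6 = 29/5, c_1 = m_1/2 = -2/5, d_1 = (m_2 - m_1)/(6h_1) = -12/5. So s'(1) = 29/5.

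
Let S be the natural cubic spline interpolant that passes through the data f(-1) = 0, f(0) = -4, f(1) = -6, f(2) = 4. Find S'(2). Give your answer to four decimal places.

With M_i denoting the second derivative at x_i, h_i = 1, 1, 1, and Δ_i = (y_(i+1) − y_i)/h_i = -4, -2, 10:
  1·M_0 + 4·M_1 + 1·M_2 = 6(Δ_1 - Δ_0) = 12
  1·M_1 + 4·M_2 + 1·M_3 = 6(Δ_2 - Δ_1) = 72
Natural end conditions: M_0 = M_3 = 0.
Solving: M_0 = 0, M_1 = -8/5, M_2 = 92/5, M_3 = 0.
On [1, 2], S'(x) = b_2 + 2c_2·(x - 1) + 3d_2·(x - 1)² with b_2 = Δ_2 - h_2(2M_2 + M_3)/6 = 58/15, c_2 = M_2/2 = 46/5, d_2 = (M_3 - M_2)/(6h_2) = -46/15. So S'(2) = 196/15.

13.0667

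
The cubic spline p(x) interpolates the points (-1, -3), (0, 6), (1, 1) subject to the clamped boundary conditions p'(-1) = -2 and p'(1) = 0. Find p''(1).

Put M_i = p'' at the i-th knot. Here h = (1, 1) and Δ = (9, -5), so the interior equations h_(i-1)·M_(i-1) + 2(h_(i-1)+h_i)·M_i + h_i·M_(i+1) = 6(Δ_i − Δ_(i-1)) read
  1·M_0 + 4·M_1 + 1·M_2 = 6(Δ_1 - Δ_0) = -84
Clamped end conditions give two more equations: 2h_0·M_0 + h_0·M_1 = 6(Δ_0 - p'(-1)) = 66 and h_1·M_1 + 2h_1·M_2 = 6(p'(1) - Δ_1) = 30.
Solving the tridiagonal system: M_0 = 55, M_1 = -44, M_2 = 37.

37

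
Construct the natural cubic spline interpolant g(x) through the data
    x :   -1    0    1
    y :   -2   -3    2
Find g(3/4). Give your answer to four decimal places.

Write M_i for g''(x_i). With h_i = 1, 1 and divided differences Δ_i = -1, 5, the continuity of g' gives the tridiagonal system
  1·M_0 + 4·M_1 + 1·M_2 = 6(Δ_1 - Δ_0) = 36
Natural end conditions: M_0 = M_2 = 0.
Hence M_0 = 0, M_1 = 9, M_2 = 0.
On [0, 1], g(x) = -3 + 2·x + 9/2·x² - 3/2·x³.
With x = 3/4: g(3/4) = 51/128.

0.3984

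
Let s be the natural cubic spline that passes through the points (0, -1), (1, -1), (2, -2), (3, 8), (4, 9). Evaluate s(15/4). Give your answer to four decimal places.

9.5033

Write M_i for s''(x_i). With h_i = 1, 1, 1, 1 and divided differences Δ_i = 0, -1, 10, 1, the continuity of s' gives the tridiagonal system
  1·M_0 + 4·M_1 + 1·M_2 = 6(Δ_1 - Δ_0) = -6
  1·M_1 + 4·M_2 + 1·M_3 = 6(Δ_2 - Δ_1) = 66
  1·M_2 + 4·M_3 + 1·M_4 = 6(Δ_3 - Δ_2) = -54
Natural end conditions: M_0 = M_4 = 0.
Solving the tridiagonal system: M_0 = 0, M_1 = -51/7, M_2 = 162/7, M_3 = -135/7, M_4 = 0.
On [3, 4], s(x) = 8 + 52/7·(x - 3) - 135/14·(x - 3)² + 45/14·(x - 3)³.
With (x - 3) = 3/4: s(15/4) = 8515/896.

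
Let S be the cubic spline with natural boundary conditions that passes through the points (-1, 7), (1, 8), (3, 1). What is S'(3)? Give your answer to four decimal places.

Write M_i for S''(x_i). With h_i = 2, 2 and divided differences Δ_i = 1/2, -7/2, the continuity of S' gives the tridiagonal system
  2·M_0 + 8·M_1 + 2·M_2 = 6(Δ_1 - Δ_0) = -24
Natural end conditions: M_0 = M_2 = 0.
Solving: M_0 = 0, M_1 = -3, M_2 = 0.
On [1, 3], S'(x) = b_1 + 2c_1·(x - 1) + 3d_1·(x - 1)² with b_1 = Δ_1 - h_1(2M_1 + M_2)/6 = -3/2, c_1 = M_1/2 = -3/2, d_1 = (M_2 - M_1)/(6h_1) = 1/4. So S'(3) = -9/2.

-4.5000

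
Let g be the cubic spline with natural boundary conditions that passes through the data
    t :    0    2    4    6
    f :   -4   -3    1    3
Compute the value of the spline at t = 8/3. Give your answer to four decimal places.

Let m_i = g''(x_i). Step sizes h_i = 2, 2, 2; slopes of the chords Δ_i = (y_(i+1) - y_i)/h_i = 1/2, 2, 1.
  2·m_0 + 8·m_1 + 2·m_2 = 6(Δ_1 - Δ_0) = 9
  2·m_1 + 8·m_2 + 2·m_3 = 6(Δ_2 - Δ_1) = -6
Natural end conditions: m_0 = m_3 = 0.
Solving the tridiagonal system: m_0 = 0, m_1 = 7/5, m_2 = -11/10, m_3 = 0.
On [2, 4], g(t) = -3 + 43/30·(t - 2) + 7/10·(t - 2)² - 5/24·(t - 2)³.
With (t - 2) = 2/3: g(8/3) = -727/405.

-1.7951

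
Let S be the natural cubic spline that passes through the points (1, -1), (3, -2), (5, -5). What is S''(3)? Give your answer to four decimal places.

-0.7500

With σ_i denoting the second derivative at x_i, h_i = 2, 2, and Δ_i = (y_(i+1) − y_i)/h_i = -1/2, -3/2:
  2·σ_0 + 8·σ_1 + 2·σ_2 = 6(Δ_1 - Δ_0) = -6
Natural end conditions: σ_0 = σ_2 = 0.
Solving the tridiagonal system: σ_0 = 0, σ_1 = -3/4, σ_2 = 0.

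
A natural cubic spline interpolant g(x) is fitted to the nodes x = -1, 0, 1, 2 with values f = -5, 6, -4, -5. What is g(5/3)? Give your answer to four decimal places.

-5.7926

With σ_i denoting the second derivative at x_i, h_i = 1, 1, 1, and Δ_i = (y_(i+1) − y_i)/h_i = 11, -10, -1:
  1·σ_0 + 4·σ_1 + 1·σ_2 = 6(Δ_1 - Δ_0) = -126
  1·σ_1 + 4·σ_2 + 1·σ_3 = 6(Δ_2 - Δ_1) = 54
Natural end conditions: σ_0 = σ_3 = 0.
Hence σ_0 = 0, σ_1 = -186/5, σ_2 = 114/5, σ_3 = 0.
On [1, 2], g(x) = -4 - 43/5·(x - 1) + 57/5·(x - 1)² - 19/5·(x - 1)³.
With (x - 1) = 2/3: g(5/3) = -782/135.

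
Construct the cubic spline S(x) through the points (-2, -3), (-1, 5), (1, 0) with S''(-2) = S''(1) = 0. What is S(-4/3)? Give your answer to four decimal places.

With m_i denoting the second derivative at x_i, h_i = 1, 2, and Δ_i = (y_(i+1) − y_i)/h_i = 8, -5/2:
  1·m_0 + 6·m_1 + 2·m_2 = 6(Δ_1 - Δ_0) = -63
Natural end conditions: m_0 = m_2 = 0.
Solving: m_0 = 0, m_1 = -21/2, m_2 = 0.
On [-2, -1], S(x) = -3 + 39/4·(x + 2) + 0·(x + 2)² - 7/4·(x + 2)³.
With (x + 2) = 2/3: S(-4/3) = 161/54.

2.9815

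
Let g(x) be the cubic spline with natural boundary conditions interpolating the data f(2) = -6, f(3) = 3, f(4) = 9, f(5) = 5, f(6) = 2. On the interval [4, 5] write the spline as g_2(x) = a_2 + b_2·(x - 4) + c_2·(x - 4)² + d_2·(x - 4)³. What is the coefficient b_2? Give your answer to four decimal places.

0.5000

With M_i denoting the second derivative at x_i, h_i = 1, 1, 1, 1, and Δ_i = (y_(i+1) − y_i)/h_i = 9, 6, -4, -3:
  1·M_0 + 4·M_1 + 1·M_2 = 6(Δ_1 - Δ_0) = -18
  1·M_1 + 4·M_2 + 1·M_3 = 6(Δ_2 - Δ_1) = -60
  1·M_2 + 4·M_3 + 1·M_4 = 6(Δ_3 - Δ_2) = 6
Natural end conditions: M_0 = M_4 = 0.
Solving the tridiagonal system: M_0 = 0, M_1 = -3/7, M_2 = -114/7, M_3 = 39/7, M_4 = 0.
On [4, 5], with g_2(x) = a_2 + b_2·(x - 4) + c_2·(x - 4)² + d_2·(x - 4)³: c_2 = M_2/2 = -57/7, d_2 = (M_3 - M_2)/(6h_2) = 51/14, b_2 = Δ_2 - h_2(2M_2 + M_3)/6 = 1/2.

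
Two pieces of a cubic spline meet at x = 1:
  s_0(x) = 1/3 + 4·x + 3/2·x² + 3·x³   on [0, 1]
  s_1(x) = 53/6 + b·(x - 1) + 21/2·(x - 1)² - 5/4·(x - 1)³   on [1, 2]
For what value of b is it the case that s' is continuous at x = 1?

16

s_0'(x) = 4 + 3·x + 9·x², so s_0'(1) = 16. On the right, s_1'(1) = b, so b = 16.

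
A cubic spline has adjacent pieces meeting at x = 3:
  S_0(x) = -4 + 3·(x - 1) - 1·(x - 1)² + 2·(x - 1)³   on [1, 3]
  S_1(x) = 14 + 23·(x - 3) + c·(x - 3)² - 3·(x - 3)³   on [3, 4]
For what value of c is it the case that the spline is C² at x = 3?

S_0''(x) = -2 + 12·(x - 1), so S_0''(3) = 22. On the right, S_1''(3) = 2c, so c = 11.

11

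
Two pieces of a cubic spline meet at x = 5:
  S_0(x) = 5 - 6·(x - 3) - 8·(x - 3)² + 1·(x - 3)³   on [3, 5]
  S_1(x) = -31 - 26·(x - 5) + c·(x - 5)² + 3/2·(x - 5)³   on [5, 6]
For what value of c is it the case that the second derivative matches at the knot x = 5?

-2

S_0''(x) = -16 + 6·(x - 3), so S_0''(5) = -4. On the right, S_1''(5) = 2c, so c = -2.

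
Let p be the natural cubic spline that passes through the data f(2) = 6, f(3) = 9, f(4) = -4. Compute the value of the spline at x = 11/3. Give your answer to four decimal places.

Let M_i = p''(x_i). Step sizes h_i = 1, 1; slopes of the chords Δ_i = (y_(i+1) - y_i)/h_i = 3, -13.
  1·M_0 + 4·M_1 + 1·M_2 = 6(Δ_1 - Δ_0) = -96
Natural end conditions: M_0 = M_2 = 0.
Forward elimination and back-substitution give M_0 = 0, M_1 = -24, M_2 = 0.
On [3, 4], p(x) = 9 - 5·(x - 3) - 12·(x - 3)² + 4·(x - 3)³.
With (x - 3) = 2/3: p(11/3) = 41/27.

1.5185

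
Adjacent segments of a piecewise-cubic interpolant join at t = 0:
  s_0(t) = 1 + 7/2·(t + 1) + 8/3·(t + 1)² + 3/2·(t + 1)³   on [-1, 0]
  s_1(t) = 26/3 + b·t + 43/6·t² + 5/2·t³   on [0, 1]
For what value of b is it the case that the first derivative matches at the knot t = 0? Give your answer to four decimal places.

s_0'(t) = 7/2 + 16/3·(t + 1) + 9/2·(t + 1)², so s_0'(0) = 40/3. On the right, s_1'(0) = b, so b = 40/3.

13.3333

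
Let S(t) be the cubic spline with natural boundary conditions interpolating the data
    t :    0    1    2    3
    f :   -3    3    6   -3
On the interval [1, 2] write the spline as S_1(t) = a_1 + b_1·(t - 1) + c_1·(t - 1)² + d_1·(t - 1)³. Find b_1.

With m_i denoting the second derivative at x_i, h_i = 1, 1, 1, and Δ_i = (y_(i+1) − y_i)/h_i = 6, 3, -9:
  1·m_0 + 4·m_1 + 1·m_2 = 6(Δ_1 - Δ_0) = -18
  1·m_1 + 4·m_2 + 1·m_3 = 6(Δ_2 - Δ_1) = -72
Natural end conditions: m_0 = m_3 = 0.
Forward elimination and back-substitution give m_0 = 0, m_1 = 0, m_2 = -18, m_3 = 0.
On [1, 2], with S_1(t) = a_1 + b_1·(t - 1) + c_1·(t - 1)² + d_1·(t - 1)³: c_1 = m_1/2 = 0, d_1 = (m_2 - m_1)/(6h_1) = -3, b_1 = Δ_1 - h_1(2m_1 + m_2)/6 = 6.

6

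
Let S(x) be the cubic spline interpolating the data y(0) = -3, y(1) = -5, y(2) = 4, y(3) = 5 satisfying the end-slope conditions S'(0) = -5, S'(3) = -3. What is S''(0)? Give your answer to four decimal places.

-1.4667

Let σ_i = S''(x_i). Step sizes h_i = 1, 1, 1; slopes of the chords Δ_i = (y_(i+1) - y_i)/h_i = -2, 9, 1.
  1·σ_0 + 4·σ_1 + 1·σ_2 = 6(Δ_1 - Δ_0) = 66
  1·σ_1 + 4·σ_2 + 1·σ_3 = 6(Δ_2 - Δ_1) = -48
Clamped end conditions give two more equations: 2h_0·σ_0 + h_0·σ_1 = 6(Δ_0 - S'(0)) = 18 and h_2·σ_2 + 2h_2·σ_3 = 6(S'(3) - Δ_2) = -24.
Hence σ_0 = -22/15, σ_1 = 314/15, σ_2 = -244/15, σ_3 = -58/15.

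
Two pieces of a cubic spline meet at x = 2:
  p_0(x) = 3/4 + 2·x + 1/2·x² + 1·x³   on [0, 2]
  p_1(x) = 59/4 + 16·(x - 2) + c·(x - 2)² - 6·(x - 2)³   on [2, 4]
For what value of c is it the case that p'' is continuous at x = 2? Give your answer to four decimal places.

p_0''(x) = 1 + 6·x, so p_0''(2) = 13. On the right, p_1''(2) = 2c, so c = 13/2.

6.5000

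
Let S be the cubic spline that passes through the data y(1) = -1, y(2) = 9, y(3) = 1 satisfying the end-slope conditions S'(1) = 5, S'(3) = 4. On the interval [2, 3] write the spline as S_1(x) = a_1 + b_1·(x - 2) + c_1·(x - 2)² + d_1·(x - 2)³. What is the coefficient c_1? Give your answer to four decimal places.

With M_i denoting the second derivative at x_i, h_i = 1, 1, and Δ_i = (y_(i+1) − y_i)/h_i = 10, -8:
  1·M_0 + 4·M_1 + 1·M_2 = 6(Δ_1 - Δ_0) = -108
Clamped end conditions give two more equations: 2h_0·M_0 + h_0·M_1 = 6(Δ_0 - S'(1)) = 30 and h_1·M_1 + 2h_1·M_2 = 6(S'(3) - Δ_1) = 72.
Hence M_0 = 83/2, M_1 = -53, M_2 = 125/2.
On [2, 3], with S_1(x) = a_1 + b_1·(x - 2) + c_1·(x - 2)² + d_1·(x - 2)³: c_1 = M_1/2 = -53/2, d_1 = (M_2 - M_1)/(6h_1) = 77/4, b_1 = Δ_1 - h_1(2M_1 + M_2)/6 = -3/4.

-26.5000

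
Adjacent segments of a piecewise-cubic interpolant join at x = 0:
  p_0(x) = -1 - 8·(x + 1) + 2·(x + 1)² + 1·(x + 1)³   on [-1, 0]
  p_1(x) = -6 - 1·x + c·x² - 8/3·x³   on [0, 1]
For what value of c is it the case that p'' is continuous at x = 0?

5

p_0''(x) = 4 + 6·(x + 1), so p_0''(0) = 10. On the right, p_1''(0) = 2c, so c = 5.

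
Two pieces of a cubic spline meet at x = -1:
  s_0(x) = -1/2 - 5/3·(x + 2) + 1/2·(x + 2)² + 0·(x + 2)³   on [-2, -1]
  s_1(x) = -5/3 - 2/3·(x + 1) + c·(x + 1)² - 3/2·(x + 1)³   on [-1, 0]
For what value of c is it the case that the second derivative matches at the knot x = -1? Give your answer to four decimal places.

s_0''(x) = 1 + 0·(x + 2), so s_0''(-1) = 1. On the right, s_1''(-1) = 2c, so c = 1/2.

0.5000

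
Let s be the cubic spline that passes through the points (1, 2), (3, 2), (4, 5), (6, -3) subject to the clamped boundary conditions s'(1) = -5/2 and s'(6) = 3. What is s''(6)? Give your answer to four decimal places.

With M_i denoting the second derivative at x_i, h_i = 2, 1, 2, and Δ_i = (y_(i+1) − y_i)/h_i = 0, 3, -4:
  2·M_0 + 6·M_1 + 1·M_2 = 6(Δ_1 - Δ_0) = 18
  1·M_1 + 6·M_2 + 2·M_3 = 6(Δ_2 - Δ_1) = -42
Clamped end conditions give two more equations: 2h_0·M_0 + h_0·M_1 = 6(Δ_0 - s'(1)) = 15 and h_2·M_2 + 2h_2·M_3 = 6(s'(6) - Δ_2) = 42.
Forward elimination and back-substitution give M_0 = 43/32, M_1 = 77/16, M_2 = -217/16, M_3 = 553/32.

17.2813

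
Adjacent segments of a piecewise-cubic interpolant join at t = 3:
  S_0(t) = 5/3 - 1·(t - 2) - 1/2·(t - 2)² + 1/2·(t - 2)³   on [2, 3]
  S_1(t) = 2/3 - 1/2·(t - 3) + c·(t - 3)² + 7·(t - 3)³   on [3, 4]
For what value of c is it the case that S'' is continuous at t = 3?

1

S_0''(t) = -1 + 3·(t - 2), so S_0''(3) = 2. On the right, S_1''(3) = 2c, so c = 1.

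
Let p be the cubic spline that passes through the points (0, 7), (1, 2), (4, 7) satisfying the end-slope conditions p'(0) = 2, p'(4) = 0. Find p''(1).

Write M_i for p''(x_i). With h_i = 1, 3 and divided differences Δ_i = -5, 5/3, the continuity of p' gives the tridiagonal system
  1·M_0 + 8·M_1 + 3·M_2 = 6(Δ_1 - Δ_0) = 40
Clamped end conditions give two more equations: 2h_0·M_0 + h_0·M_1 = 6(Δ_0 - p'(0)) = -42 and h_1·M_1 + 2h_1·M_2 = 6(p'(4) - Δ_1) = -10.
Solving the tridiagonal system: M_0 = -53/2, M_1 = 11, M_2 = -43/6.

11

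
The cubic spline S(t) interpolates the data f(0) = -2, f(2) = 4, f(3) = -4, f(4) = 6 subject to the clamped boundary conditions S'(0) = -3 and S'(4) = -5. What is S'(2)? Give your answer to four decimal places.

Write σ_i for S''(x_i). With h_i = 2, 1, 1 and divided differences Δ_i = 3, -8, 10, the continuity of S' gives the tridiagonal system
  2·σ_0 + 6·σ_1 + 1·σ_2 = 6(Δ_1 - Δ_0) = -66
  1·σ_1 + 4·σ_2 + 1·σ_3 = 6(Δ_2 - Δ_1) = 108
Clamped end conditions give two more equations: 2h_0·σ_0 + h_0·σ_1 = 6(Δ_0 - S'(0)) = 36 and h_2·σ_2 + 2h_2·σ_3 = 6(S'(4) - Δ_2) = -90.
Hence σ_0 = 248/11, σ_1 = -298/11, σ_2 = 566/11, σ_3 = -778/11.
On [2, 3], S'(t) = b_1 + 2c_1·(t - 2) + 3d_1·(t - 2)² with b_1 = Δ_1 - h_1(2σ_1 + σ_2)/6 = -83/11, c_1 = σ_1/2 = -149/11, d_1 = (σ_2 - σ_1)/(6h_1) = 144/11. So S'(2) = -83/11.

-7.5455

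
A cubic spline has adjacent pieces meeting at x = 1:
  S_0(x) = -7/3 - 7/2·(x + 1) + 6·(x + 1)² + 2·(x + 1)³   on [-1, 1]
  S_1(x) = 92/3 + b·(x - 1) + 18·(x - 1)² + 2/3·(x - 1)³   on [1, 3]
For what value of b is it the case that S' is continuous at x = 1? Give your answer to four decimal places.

44.5000

S_0'(x) = -7/2 + 12·(x + 1) + 6·(x + 1)², so S_0'(1) = 89/2. On the right, S_1'(1) = b, so b = 89/2.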